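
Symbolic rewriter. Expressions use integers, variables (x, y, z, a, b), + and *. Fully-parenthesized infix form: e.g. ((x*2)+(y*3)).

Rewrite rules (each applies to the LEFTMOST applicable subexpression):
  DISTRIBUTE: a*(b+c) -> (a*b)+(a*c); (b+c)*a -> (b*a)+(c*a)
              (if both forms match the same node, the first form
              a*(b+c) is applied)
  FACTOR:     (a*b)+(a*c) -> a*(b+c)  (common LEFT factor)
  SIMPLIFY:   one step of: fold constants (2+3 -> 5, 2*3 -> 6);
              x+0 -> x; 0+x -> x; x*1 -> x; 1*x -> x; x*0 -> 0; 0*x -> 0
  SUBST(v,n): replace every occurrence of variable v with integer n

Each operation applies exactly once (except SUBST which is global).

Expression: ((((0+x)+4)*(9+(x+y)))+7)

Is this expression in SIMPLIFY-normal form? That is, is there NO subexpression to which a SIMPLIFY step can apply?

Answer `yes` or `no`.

Answer: no

Derivation:
Expression: ((((0+x)+4)*(9+(x+y)))+7)
Scanning for simplifiable subexpressions (pre-order)...
  at root: ((((0+x)+4)*(9+(x+y)))+7) (not simplifiable)
  at L: (((0+x)+4)*(9+(x+y))) (not simplifiable)
  at LL: ((0+x)+4) (not simplifiable)
  at LLL: (0+x) (SIMPLIFIABLE)
  at LR: (9+(x+y)) (not simplifiable)
  at LRR: (x+y) (not simplifiable)
Found simplifiable subexpr at path LLL: (0+x)
One SIMPLIFY step would give: (((x+4)*(9+(x+y)))+7)
-> NOT in normal form.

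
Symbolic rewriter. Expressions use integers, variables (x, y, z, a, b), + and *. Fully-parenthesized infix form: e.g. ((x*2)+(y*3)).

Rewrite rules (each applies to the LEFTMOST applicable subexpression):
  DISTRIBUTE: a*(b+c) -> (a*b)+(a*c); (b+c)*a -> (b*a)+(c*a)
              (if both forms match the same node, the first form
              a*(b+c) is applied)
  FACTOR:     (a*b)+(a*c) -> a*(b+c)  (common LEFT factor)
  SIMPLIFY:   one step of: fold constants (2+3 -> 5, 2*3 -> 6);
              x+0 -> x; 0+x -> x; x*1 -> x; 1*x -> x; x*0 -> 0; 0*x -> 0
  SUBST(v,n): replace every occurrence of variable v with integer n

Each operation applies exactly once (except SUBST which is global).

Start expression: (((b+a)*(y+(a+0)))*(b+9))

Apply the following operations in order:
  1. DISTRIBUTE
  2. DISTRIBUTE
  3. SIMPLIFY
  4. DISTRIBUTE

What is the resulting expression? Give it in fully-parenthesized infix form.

Answer: (((((b+a)*y)*b)+(((b+a)*a)*b))+(((b+a)*(y+(a+0)))*9))

Derivation:
Start: (((b+a)*(y+(a+0)))*(b+9))
Apply DISTRIBUTE at root (target: (((b+a)*(y+(a+0)))*(b+9))): (((b+a)*(y+(a+0)))*(b+9)) -> ((((b+a)*(y+(a+0)))*b)+(((b+a)*(y+(a+0)))*9))
Apply DISTRIBUTE at LL (target: ((b+a)*(y+(a+0)))): ((((b+a)*(y+(a+0)))*b)+(((b+a)*(y+(a+0)))*9)) -> (((((b+a)*y)+((b+a)*(a+0)))*b)+(((b+a)*(y+(a+0)))*9))
Apply SIMPLIFY at LLRR (target: (a+0)): (((((b+a)*y)+((b+a)*(a+0)))*b)+(((b+a)*(y+(a+0)))*9)) -> (((((b+a)*y)+((b+a)*a))*b)+(((b+a)*(y+(a+0)))*9))
Apply DISTRIBUTE at L (target: ((((b+a)*y)+((b+a)*a))*b)): (((((b+a)*y)+((b+a)*a))*b)+(((b+a)*(y+(a+0)))*9)) -> (((((b+a)*y)*b)+(((b+a)*a)*b))+(((b+a)*(y+(a+0)))*9))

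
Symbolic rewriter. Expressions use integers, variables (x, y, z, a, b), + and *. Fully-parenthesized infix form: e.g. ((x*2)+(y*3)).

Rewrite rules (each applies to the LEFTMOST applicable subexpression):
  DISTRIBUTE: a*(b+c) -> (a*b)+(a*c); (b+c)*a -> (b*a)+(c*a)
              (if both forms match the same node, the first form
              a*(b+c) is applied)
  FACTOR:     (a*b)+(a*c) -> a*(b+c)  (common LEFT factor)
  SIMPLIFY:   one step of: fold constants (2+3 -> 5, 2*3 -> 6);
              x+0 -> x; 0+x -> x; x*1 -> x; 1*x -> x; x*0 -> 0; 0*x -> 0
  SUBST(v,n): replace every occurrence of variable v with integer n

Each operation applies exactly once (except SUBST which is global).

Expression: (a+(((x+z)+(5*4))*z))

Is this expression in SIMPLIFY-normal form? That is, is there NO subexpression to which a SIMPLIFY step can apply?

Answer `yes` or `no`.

Answer: no

Derivation:
Expression: (a+(((x+z)+(5*4))*z))
Scanning for simplifiable subexpressions (pre-order)...
  at root: (a+(((x+z)+(5*4))*z)) (not simplifiable)
  at R: (((x+z)+(5*4))*z) (not simplifiable)
  at RL: ((x+z)+(5*4)) (not simplifiable)
  at RLL: (x+z) (not simplifiable)
  at RLR: (5*4) (SIMPLIFIABLE)
Found simplifiable subexpr at path RLR: (5*4)
One SIMPLIFY step would give: (a+(((x+z)+20)*z))
-> NOT in normal form.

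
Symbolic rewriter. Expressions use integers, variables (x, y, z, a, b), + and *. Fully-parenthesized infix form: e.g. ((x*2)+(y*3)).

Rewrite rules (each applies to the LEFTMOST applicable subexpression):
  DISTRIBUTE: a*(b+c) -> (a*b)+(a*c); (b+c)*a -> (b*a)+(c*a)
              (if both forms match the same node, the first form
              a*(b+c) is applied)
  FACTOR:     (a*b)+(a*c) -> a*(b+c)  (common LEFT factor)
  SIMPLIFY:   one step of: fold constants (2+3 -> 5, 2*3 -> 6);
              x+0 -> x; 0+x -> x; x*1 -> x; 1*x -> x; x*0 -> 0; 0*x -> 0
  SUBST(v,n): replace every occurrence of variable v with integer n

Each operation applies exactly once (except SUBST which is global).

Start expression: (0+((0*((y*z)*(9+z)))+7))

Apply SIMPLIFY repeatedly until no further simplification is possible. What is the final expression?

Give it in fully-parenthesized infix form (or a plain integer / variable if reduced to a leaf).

Start: (0+((0*((y*z)*(9+z)))+7))
Step 1: at root: (0+((0*((y*z)*(9+z)))+7)) -> ((0*((y*z)*(9+z)))+7); overall: (0+((0*((y*z)*(9+z)))+7)) -> ((0*((y*z)*(9+z)))+7)
Step 2: at L: (0*((y*z)*(9+z))) -> 0; overall: ((0*((y*z)*(9+z)))+7) -> (0+7)
Step 3: at root: (0+7) -> 7; overall: (0+7) -> 7
Fixed point: 7

Answer: 7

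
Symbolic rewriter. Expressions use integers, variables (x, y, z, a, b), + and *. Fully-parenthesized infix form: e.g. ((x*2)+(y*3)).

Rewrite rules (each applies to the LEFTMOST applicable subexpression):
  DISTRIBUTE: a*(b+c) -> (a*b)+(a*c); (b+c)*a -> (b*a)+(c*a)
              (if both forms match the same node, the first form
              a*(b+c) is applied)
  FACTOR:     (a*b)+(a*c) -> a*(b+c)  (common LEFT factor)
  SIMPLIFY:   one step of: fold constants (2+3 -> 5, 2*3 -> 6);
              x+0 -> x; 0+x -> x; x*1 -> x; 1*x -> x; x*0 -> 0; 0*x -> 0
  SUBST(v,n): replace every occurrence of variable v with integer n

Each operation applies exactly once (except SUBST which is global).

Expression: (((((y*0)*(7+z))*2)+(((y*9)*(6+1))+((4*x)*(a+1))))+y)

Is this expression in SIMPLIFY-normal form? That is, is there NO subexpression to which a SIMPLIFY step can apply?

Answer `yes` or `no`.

Answer: no

Derivation:
Expression: (((((y*0)*(7+z))*2)+(((y*9)*(6+1))+((4*x)*(a+1))))+y)
Scanning for simplifiable subexpressions (pre-order)...
  at root: (((((y*0)*(7+z))*2)+(((y*9)*(6+1))+((4*x)*(a+1))))+y) (not simplifiable)
  at L: ((((y*0)*(7+z))*2)+(((y*9)*(6+1))+((4*x)*(a+1)))) (not simplifiable)
  at LL: (((y*0)*(7+z))*2) (not simplifiable)
  at LLL: ((y*0)*(7+z)) (not simplifiable)
  at LLLL: (y*0) (SIMPLIFIABLE)
  at LLLR: (7+z) (not simplifiable)
  at LR: (((y*9)*(6+1))+((4*x)*(a+1))) (not simplifiable)
  at LRL: ((y*9)*(6+1)) (not simplifiable)
  at LRLL: (y*9) (not simplifiable)
  at LRLR: (6+1) (SIMPLIFIABLE)
  at LRR: ((4*x)*(a+1)) (not simplifiable)
  at LRRL: (4*x) (not simplifiable)
  at LRRR: (a+1) (not simplifiable)
Found simplifiable subexpr at path LLLL: (y*0)
One SIMPLIFY step would give: ((((0*(7+z))*2)+(((y*9)*(6+1))+((4*x)*(a+1))))+y)
-> NOT in normal form.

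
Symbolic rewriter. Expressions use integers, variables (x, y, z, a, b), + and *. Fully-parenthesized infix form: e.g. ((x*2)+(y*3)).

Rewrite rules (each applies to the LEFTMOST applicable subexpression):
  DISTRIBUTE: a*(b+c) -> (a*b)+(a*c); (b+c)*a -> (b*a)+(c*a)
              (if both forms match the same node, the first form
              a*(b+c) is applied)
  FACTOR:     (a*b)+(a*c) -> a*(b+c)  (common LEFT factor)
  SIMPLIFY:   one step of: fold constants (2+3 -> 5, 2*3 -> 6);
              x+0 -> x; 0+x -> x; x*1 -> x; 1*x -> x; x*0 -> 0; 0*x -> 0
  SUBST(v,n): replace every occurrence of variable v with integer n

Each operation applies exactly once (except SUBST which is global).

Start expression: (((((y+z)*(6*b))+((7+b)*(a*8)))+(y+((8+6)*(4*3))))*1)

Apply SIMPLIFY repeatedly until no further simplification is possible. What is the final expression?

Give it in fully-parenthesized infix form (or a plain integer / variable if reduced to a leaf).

Start: (((((y+z)*(6*b))+((7+b)*(a*8)))+(y+((8+6)*(4*3))))*1)
Step 1: at root: (((((y+z)*(6*b))+((7+b)*(a*8)))+(y+((8+6)*(4*3))))*1) -> ((((y+z)*(6*b))+((7+b)*(a*8)))+(y+((8+6)*(4*3)))); overall: (((((y+z)*(6*b))+((7+b)*(a*8)))+(y+((8+6)*(4*3))))*1) -> ((((y+z)*(6*b))+((7+b)*(a*8)))+(y+((8+6)*(4*3))))
Step 2: at RRL: (8+6) -> 14; overall: ((((y+z)*(6*b))+((7+b)*(a*8)))+(y+((8+6)*(4*3)))) -> ((((y+z)*(6*b))+((7+b)*(a*8)))+(y+(14*(4*3))))
Step 3: at RRR: (4*3) -> 12; overall: ((((y+z)*(6*b))+((7+b)*(a*8)))+(y+(14*(4*3)))) -> ((((y+z)*(6*b))+((7+b)*(a*8)))+(y+(14*12)))
Step 4: at RR: (14*12) -> 168; overall: ((((y+z)*(6*b))+((7+b)*(a*8)))+(y+(14*12))) -> ((((y+z)*(6*b))+((7+b)*(a*8)))+(y+168))
Fixed point: ((((y+z)*(6*b))+((7+b)*(a*8)))+(y+168))

Answer: ((((y+z)*(6*b))+((7+b)*(a*8)))+(y+168))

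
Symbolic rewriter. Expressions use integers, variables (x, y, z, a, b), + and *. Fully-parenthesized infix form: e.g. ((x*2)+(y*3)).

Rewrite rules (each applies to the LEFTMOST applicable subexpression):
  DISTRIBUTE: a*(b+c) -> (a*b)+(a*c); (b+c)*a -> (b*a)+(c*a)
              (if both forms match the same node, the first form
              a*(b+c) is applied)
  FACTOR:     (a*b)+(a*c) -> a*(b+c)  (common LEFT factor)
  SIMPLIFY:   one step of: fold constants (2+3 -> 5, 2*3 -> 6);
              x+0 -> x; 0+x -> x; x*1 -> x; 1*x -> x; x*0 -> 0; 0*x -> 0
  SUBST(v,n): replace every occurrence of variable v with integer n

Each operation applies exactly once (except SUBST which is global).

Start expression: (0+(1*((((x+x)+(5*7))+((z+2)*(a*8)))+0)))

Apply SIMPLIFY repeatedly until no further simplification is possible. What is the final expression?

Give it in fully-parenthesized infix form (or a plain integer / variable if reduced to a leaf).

Answer: (((x+x)+35)+((z+2)*(a*8)))

Derivation:
Start: (0+(1*((((x+x)+(5*7))+((z+2)*(a*8)))+0)))
Step 1: at root: (0+(1*((((x+x)+(5*7))+((z+2)*(a*8)))+0))) -> (1*((((x+x)+(5*7))+((z+2)*(a*8)))+0)); overall: (0+(1*((((x+x)+(5*7))+((z+2)*(a*8)))+0))) -> (1*((((x+x)+(5*7))+((z+2)*(a*8)))+0))
Step 2: at root: (1*((((x+x)+(5*7))+((z+2)*(a*8)))+0)) -> ((((x+x)+(5*7))+((z+2)*(a*8)))+0); overall: (1*((((x+x)+(5*7))+((z+2)*(a*8)))+0)) -> ((((x+x)+(5*7))+((z+2)*(a*8)))+0)
Step 3: at root: ((((x+x)+(5*7))+((z+2)*(a*8)))+0) -> (((x+x)+(5*7))+((z+2)*(a*8))); overall: ((((x+x)+(5*7))+((z+2)*(a*8)))+0) -> (((x+x)+(5*7))+((z+2)*(a*8)))
Step 4: at LR: (5*7) -> 35; overall: (((x+x)+(5*7))+((z+2)*(a*8))) -> (((x+x)+35)+((z+2)*(a*8)))
Fixed point: (((x+x)+35)+((z+2)*(a*8)))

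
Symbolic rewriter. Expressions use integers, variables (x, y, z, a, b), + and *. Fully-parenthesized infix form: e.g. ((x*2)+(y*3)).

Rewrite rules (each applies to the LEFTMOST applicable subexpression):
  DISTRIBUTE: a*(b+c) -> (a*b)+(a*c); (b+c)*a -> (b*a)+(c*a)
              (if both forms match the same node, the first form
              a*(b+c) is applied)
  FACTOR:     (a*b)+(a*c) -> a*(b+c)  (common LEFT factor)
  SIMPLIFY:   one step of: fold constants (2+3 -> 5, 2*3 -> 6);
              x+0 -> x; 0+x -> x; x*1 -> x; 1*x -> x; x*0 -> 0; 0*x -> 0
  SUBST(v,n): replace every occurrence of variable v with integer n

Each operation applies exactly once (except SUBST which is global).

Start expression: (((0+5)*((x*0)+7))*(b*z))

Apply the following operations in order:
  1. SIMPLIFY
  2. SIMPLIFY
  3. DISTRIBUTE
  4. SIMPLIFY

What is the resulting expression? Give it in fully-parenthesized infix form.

Answer: ((0+(5*7))*(b*z))

Derivation:
Start: (((0+5)*((x*0)+7))*(b*z))
Apply SIMPLIFY at LL (target: (0+5)): (((0+5)*((x*0)+7))*(b*z)) -> ((5*((x*0)+7))*(b*z))
Apply SIMPLIFY at LRL (target: (x*0)): ((5*((x*0)+7))*(b*z)) -> ((5*(0+7))*(b*z))
Apply DISTRIBUTE at L (target: (5*(0+7))): ((5*(0+7))*(b*z)) -> (((5*0)+(5*7))*(b*z))
Apply SIMPLIFY at LL (target: (5*0)): (((5*0)+(5*7))*(b*z)) -> ((0+(5*7))*(b*z))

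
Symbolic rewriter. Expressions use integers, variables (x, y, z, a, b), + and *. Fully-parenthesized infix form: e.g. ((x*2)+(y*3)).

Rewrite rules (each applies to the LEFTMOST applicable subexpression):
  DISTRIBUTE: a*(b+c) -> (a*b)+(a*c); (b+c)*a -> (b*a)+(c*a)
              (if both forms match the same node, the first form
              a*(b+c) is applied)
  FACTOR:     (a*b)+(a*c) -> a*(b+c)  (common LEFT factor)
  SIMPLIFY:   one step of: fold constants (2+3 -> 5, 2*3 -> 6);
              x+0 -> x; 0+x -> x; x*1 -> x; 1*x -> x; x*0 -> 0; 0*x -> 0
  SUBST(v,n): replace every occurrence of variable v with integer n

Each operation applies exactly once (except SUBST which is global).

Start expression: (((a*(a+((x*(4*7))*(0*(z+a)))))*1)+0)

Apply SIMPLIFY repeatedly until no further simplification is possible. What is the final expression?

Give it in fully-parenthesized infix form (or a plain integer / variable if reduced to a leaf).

Start: (((a*(a+((x*(4*7))*(0*(z+a)))))*1)+0)
Step 1: at root: (((a*(a+((x*(4*7))*(0*(z+a)))))*1)+0) -> ((a*(a+((x*(4*7))*(0*(z+a)))))*1); overall: (((a*(a+((x*(4*7))*(0*(z+a)))))*1)+0) -> ((a*(a+((x*(4*7))*(0*(z+a)))))*1)
Step 2: at root: ((a*(a+((x*(4*7))*(0*(z+a)))))*1) -> (a*(a+((x*(4*7))*(0*(z+a))))); overall: ((a*(a+((x*(4*7))*(0*(z+a)))))*1) -> (a*(a+((x*(4*7))*(0*(z+a)))))
Step 3: at RRLR: (4*7) -> 28; overall: (a*(a+((x*(4*7))*(0*(z+a))))) -> (a*(a+((x*28)*(0*(z+a)))))
Step 4: at RRR: (0*(z+a)) -> 0; overall: (a*(a+((x*28)*(0*(z+a))))) -> (a*(a+((x*28)*0)))
Step 5: at RR: ((x*28)*0) -> 0; overall: (a*(a+((x*28)*0))) -> (a*(a+0))
Step 6: at R: (a+0) -> a; overall: (a*(a+0)) -> (a*a)
Fixed point: (a*a)

Answer: (a*a)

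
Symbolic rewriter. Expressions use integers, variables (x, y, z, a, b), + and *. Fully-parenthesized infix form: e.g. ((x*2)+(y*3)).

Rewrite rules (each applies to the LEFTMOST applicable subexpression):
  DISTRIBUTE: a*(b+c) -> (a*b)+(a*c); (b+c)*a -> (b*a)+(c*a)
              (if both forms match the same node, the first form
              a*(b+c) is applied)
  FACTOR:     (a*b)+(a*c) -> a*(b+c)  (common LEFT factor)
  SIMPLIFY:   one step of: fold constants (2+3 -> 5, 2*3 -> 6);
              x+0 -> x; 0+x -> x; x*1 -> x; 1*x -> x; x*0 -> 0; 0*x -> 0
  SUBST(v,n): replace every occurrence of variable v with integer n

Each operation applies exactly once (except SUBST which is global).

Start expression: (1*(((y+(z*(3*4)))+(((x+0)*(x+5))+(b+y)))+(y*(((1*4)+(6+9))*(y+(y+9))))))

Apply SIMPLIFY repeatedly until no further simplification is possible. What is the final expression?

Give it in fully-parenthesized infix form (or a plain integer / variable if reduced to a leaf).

Start: (1*(((y+(z*(3*4)))+(((x+0)*(x+5))+(b+y)))+(y*(((1*4)+(6+9))*(y+(y+9))))))
Step 1: at root: (1*(((y+(z*(3*4)))+(((x+0)*(x+5))+(b+y)))+(y*(((1*4)+(6+9))*(y+(y+9)))))) -> (((y+(z*(3*4)))+(((x+0)*(x+5))+(b+y)))+(y*(((1*4)+(6+9))*(y+(y+9))))); overall: (1*(((y+(z*(3*4)))+(((x+0)*(x+5))+(b+y)))+(y*(((1*4)+(6+9))*(y+(y+9)))))) -> (((y+(z*(3*4)))+(((x+0)*(x+5))+(b+y)))+(y*(((1*4)+(6+9))*(y+(y+9)))))
Step 2: at LLRR: (3*4) -> 12; overall: (((y+(z*(3*4)))+(((x+0)*(x+5))+(b+y)))+(y*(((1*4)+(6+9))*(y+(y+9))))) -> (((y+(z*12))+(((x+0)*(x+5))+(b+y)))+(y*(((1*4)+(6+9))*(y+(y+9)))))
Step 3: at LRLL: (x+0) -> x; overall: (((y+(z*12))+(((x+0)*(x+5))+(b+y)))+(y*(((1*4)+(6+9))*(y+(y+9))))) -> (((y+(z*12))+((x*(x+5))+(b+y)))+(y*(((1*4)+(6+9))*(y+(y+9)))))
Step 4: at RRLL: (1*4) -> 4; overall: (((y+(z*12))+((x*(x+5))+(b+y)))+(y*(((1*4)+(6+9))*(y+(y+9))))) -> (((y+(z*12))+((x*(x+5))+(b+y)))+(y*((4+(6+9))*(y+(y+9)))))
Step 5: at RRLR: (6+9) -> 15; overall: (((y+(z*12))+((x*(x+5))+(b+y)))+(y*((4+(6+9))*(y+(y+9))))) -> (((y+(z*12))+((x*(x+5))+(b+y)))+(y*((4+15)*(y+(y+9)))))
Step 6: at RRL: (4+15) -> 19; overall: (((y+(z*12))+((x*(x+5))+(b+y)))+(y*((4+15)*(y+(y+9))))) -> (((y+(z*12))+((x*(x+5))+(b+y)))+(y*(19*(y+(y+9)))))
Fixed point: (((y+(z*12))+((x*(x+5))+(b+y)))+(y*(19*(y+(y+9)))))

Answer: (((y+(z*12))+((x*(x+5))+(b+y)))+(y*(19*(y+(y+9)))))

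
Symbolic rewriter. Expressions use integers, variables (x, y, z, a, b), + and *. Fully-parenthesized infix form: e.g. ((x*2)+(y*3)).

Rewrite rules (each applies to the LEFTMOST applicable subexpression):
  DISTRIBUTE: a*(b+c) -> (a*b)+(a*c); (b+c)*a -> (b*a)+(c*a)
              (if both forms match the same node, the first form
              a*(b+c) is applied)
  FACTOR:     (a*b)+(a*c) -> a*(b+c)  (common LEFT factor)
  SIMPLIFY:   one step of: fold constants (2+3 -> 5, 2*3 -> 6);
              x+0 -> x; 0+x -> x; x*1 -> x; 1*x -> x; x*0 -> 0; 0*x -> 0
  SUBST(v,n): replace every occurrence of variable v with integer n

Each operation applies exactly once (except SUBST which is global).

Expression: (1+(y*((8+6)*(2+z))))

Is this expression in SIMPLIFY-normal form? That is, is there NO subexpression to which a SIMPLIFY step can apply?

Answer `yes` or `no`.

Expression: (1+(y*((8+6)*(2+z))))
Scanning for simplifiable subexpressions (pre-order)...
  at root: (1+(y*((8+6)*(2+z)))) (not simplifiable)
  at R: (y*((8+6)*(2+z))) (not simplifiable)
  at RR: ((8+6)*(2+z)) (not simplifiable)
  at RRL: (8+6) (SIMPLIFIABLE)
  at RRR: (2+z) (not simplifiable)
Found simplifiable subexpr at path RRL: (8+6)
One SIMPLIFY step would give: (1+(y*(14*(2+z))))
-> NOT in normal form.

Answer: no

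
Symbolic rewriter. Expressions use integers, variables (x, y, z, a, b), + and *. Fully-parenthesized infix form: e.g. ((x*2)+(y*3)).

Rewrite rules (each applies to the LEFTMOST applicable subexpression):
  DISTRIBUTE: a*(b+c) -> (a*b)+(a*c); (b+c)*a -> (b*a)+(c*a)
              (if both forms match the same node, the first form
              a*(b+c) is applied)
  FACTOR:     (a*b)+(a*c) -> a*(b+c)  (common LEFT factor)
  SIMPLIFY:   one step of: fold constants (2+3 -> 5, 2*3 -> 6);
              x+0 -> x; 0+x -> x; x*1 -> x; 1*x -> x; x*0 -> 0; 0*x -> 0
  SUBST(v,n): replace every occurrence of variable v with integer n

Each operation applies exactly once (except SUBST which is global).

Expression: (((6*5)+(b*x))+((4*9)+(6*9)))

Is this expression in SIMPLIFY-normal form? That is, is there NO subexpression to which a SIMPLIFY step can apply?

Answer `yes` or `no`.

Answer: no

Derivation:
Expression: (((6*5)+(b*x))+((4*9)+(6*9)))
Scanning for simplifiable subexpressions (pre-order)...
  at root: (((6*5)+(b*x))+((4*9)+(6*9))) (not simplifiable)
  at L: ((6*5)+(b*x)) (not simplifiable)
  at LL: (6*5) (SIMPLIFIABLE)
  at LR: (b*x) (not simplifiable)
  at R: ((4*9)+(6*9)) (not simplifiable)
  at RL: (4*9) (SIMPLIFIABLE)
  at RR: (6*9) (SIMPLIFIABLE)
Found simplifiable subexpr at path LL: (6*5)
One SIMPLIFY step would give: ((30+(b*x))+((4*9)+(6*9)))
-> NOT in normal form.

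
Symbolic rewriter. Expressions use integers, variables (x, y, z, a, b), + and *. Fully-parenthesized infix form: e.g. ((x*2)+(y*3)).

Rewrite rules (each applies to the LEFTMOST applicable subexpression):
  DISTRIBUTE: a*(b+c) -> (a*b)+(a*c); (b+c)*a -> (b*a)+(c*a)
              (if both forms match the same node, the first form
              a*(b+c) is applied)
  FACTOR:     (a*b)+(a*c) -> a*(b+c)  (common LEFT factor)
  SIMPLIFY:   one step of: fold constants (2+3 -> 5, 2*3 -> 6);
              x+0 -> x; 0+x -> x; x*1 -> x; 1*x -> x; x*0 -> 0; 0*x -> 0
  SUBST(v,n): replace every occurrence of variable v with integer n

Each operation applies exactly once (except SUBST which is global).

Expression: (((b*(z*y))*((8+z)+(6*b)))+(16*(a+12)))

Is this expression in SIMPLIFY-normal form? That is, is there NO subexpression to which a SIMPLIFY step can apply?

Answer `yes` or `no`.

Answer: yes

Derivation:
Expression: (((b*(z*y))*((8+z)+(6*b)))+(16*(a+12)))
Scanning for simplifiable subexpressions (pre-order)...
  at root: (((b*(z*y))*((8+z)+(6*b)))+(16*(a+12))) (not simplifiable)
  at L: ((b*(z*y))*((8+z)+(6*b))) (not simplifiable)
  at LL: (b*(z*y)) (not simplifiable)
  at LLR: (z*y) (not simplifiable)
  at LR: ((8+z)+(6*b)) (not simplifiable)
  at LRL: (8+z) (not simplifiable)
  at LRR: (6*b) (not simplifiable)
  at R: (16*(a+12)) (not simplifiable)
  at RR: (a+12) (not simplifiable)
Result: no simplifiable subexpression found -> normal form.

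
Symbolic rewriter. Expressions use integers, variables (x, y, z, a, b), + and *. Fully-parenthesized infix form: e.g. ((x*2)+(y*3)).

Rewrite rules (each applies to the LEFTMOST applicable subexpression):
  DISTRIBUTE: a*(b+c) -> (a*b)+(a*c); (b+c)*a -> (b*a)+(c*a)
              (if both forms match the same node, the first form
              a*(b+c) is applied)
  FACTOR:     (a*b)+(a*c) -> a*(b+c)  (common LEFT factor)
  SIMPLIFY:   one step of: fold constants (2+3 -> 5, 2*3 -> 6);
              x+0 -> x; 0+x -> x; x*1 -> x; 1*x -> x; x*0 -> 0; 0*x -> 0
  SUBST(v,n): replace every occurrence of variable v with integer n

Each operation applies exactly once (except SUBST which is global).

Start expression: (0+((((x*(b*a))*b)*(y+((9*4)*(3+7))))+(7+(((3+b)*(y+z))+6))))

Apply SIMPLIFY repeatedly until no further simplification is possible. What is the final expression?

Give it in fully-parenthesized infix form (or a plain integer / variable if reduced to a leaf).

Start: (0+((((x*(b*a))*b)*(y+((9*4)*(3+7))))+(7+(((3+b)*(y+z))+6))))
Step 1: at root: (0+((((x*(b*a))*b)*(y+((9*4)*(3+7))))+(7+(((3+b)*(y+z))+6)))) -> ((((x*(b*a))*b)*(y+((9*4)*(3+7))))+(7+(((3+b)*(y+z))+6))); overall: (0+((((x*(b*a))*b)*(y+((9*4)*(3+7))))+(7+(((3+b)*(y+z))+6)))) -> ((((x*(b*a))*b)*(y+((9*4)*(3+7))))+(7+(((3+b)*(y+z))+6)))
Step 2: at LRRL: (9*4) -> 36; overall: ((((x*(b*a))*b)*(y+((9*4)*(3+7))))+(7+(((3+b)*(y+z))+6))) -> ((((x*(b*a))*b)*(y+(36*(3+7))))+(7+(((3+b)*(y+z))+6)))
Step 3: at LRRR: (3+7) -> 10; overall: ((((x*(b*a))*b)*(y+(36*(3+7))))+(7+(((3+b)*(y+z))+6))) -> ((((x*(b*a))*b)*(y+(36*10)))+(7+(((3+b)*(y+z))+6)))
Step 4: at LRR: (36*10) -> 360; overall: ((((x*(b*a))*b)*(y+(36*10)))+(7+(((3+b)*(y+z))+6))) -> ((((x*(b*a))*b)*(y+360))+(7+(((3+b)*(y+z))+6)))
Fixed point: ((((x*(b*a))*b)*(y+360))+(7+(((3+b)*(y+z))+6)))

Answer: ((((x*(b*a))*b)*(y+360))+(7+(((3+b)*(y+z))+6)))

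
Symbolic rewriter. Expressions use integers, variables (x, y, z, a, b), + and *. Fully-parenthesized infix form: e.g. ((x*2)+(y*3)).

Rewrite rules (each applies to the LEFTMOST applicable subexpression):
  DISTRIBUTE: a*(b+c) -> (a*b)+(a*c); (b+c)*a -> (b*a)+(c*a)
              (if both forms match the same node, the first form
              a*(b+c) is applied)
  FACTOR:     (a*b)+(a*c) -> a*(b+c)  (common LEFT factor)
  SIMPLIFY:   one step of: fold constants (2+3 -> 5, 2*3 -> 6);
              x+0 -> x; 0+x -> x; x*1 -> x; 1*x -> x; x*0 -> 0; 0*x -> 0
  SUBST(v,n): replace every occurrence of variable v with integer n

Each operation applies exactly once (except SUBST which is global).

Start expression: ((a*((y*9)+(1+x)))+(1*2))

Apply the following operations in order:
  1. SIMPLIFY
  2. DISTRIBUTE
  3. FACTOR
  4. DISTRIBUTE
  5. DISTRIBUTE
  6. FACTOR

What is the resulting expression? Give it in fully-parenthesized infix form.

Answer: (((a*(y*9))+(a*(1+x)))+2)

Derivation:
Start: ((a*((y*9)+(1+x)))+(1*2))
Apply SIMPLIFY at R (target: (1*2)): ((a*((y*9)+(1+x)))+(1*2)) -> ((a*((y*9)+(1+x)))+2)
Apply DISTRIBUTE at L (target: (a*((y*9)+(1+x)))): ((a*((y*9)+(1+x)))+2) -> (((a*(y*9))+(a*(1+x)))+2)
Apply FACTOR at L (target: ((a*(y*9))+(a*(1+x)))): (((a*(y*9))+(a*(1+x)))+2) -> ((a*((y*9)+(1+x)))+2)
Apply DISTRIBUTE at L (target: (a*((y*9)+(1+x)))): ((a*((y*9)+(1+x)))+2) -> (((a*(y*9))+(a*(1+x)))+2)
Apply DISTRIBUTE at LR (target: (a*(1+x))): (((a*(y*9))+(a*(1+x)))+2) -> (((a*(y*9))+((a*1)+(a*x)))+2)
Apply FACTOR at LR (target: ((a*1)+(a*x))): (((a*(y*9))+((a*1)+(a*x)))+2) -> (((a*(y*9))+(a*(1+x)))+2)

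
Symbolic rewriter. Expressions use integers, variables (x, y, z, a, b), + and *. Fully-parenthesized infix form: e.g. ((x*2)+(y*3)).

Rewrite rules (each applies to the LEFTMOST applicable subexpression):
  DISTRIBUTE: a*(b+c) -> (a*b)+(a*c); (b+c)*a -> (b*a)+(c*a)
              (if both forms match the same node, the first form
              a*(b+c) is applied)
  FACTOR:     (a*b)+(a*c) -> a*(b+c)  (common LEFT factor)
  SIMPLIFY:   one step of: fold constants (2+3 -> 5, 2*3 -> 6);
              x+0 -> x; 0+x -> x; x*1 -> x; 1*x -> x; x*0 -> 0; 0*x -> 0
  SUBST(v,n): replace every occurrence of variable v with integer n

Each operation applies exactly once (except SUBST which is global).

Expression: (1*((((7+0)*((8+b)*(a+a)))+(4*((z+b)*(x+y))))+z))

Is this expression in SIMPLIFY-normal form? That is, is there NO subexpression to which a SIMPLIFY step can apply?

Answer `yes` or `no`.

Expression: (1*((((7+0)*((8+b)*(a+a)))+(4*((z+b)*(x+y))))+z))
Scanning for simplifiable subexpressions (pre-order)...
  at root: (1*((((7+0)*((8+b)*(a+a)))+(4*((z+b)*(x+y))))+z)) (SIMPLIFIABLE)
  at R: ((((7+0)*((8+b)*(a+a)))+(4*((z+b)*(x+y))))+z) (not simplifiable)
  at RL: (((7+0)*((8+b)*(a+a)))+(4*((z+b)*(x+y)))) (not simplifiable)
  at RLL: ((7+0)*((8+b)*(a+a))) (not simplifiable)
  at RLLL: (7+0) (SIMPLIFIABLE)
  at RLLR: ((8+b)*(a+a)) (not simplifiable)
  at RLLRL: (8+b) (not simplifiable)
  at RLLRR: (a+a) (not simplifiable)
  at RLR: (4*((z+b)*(x+y))) (not simplifiable)
  at RLRR: ((z+b)*(x+y)) (not simplifiable)
  at RLRRL: (z+b) (not simplifiable)
  at RLRRR: (x+y) (not simplifiable)
Found simplifiable subexpr at path root: (1*((((7+0)*((8+b)*(a+a)))+(4*((z+b)*(x+y))))+z))
One SIMPLIFY step would give: ((((7+0)*((8+b)*(a+a)))+(4*((z+b)*(x+y))))+z)
-> NOT in normal form.

Answer: no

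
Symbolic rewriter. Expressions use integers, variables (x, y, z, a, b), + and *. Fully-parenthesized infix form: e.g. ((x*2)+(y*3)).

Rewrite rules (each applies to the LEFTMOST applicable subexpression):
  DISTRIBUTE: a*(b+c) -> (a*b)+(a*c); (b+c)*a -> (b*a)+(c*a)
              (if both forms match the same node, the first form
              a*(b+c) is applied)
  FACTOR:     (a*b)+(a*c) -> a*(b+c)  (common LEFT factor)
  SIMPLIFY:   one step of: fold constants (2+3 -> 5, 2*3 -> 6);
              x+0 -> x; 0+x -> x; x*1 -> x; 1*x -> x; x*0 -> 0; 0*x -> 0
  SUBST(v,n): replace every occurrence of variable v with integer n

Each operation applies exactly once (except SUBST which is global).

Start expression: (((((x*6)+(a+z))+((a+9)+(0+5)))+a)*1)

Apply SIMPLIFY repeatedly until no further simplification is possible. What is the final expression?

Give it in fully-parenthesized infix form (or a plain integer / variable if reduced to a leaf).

Answer: ((((x*6)+(a+z))+((a+9)+5))+a)

Derivation:
Start: (((((x*6)+(a+z))+((a+9)+(0+5)))+a)*1)
Step 1: at root: (((((x*6)+(a+z))+((a+9)+(0+5)))+a)*1) -> ((((x*6)+(a+z))+((a+9)+(0+5)))+a); overall: (((((x*6)+(a+z))+((a+9)+(0+5)))+a)*1) -> ((((x*6)+(a+z))+((a+9)+(0+5)))+a)
Step 2: at LRR: (0+5) -> 5; overall: ((((x*6)+(a+z))+((a+9)+(0+5)))+a) -> ((((x*6)+(a+z))+((a+9)+5))+a)
Fixed point: ((((x*6)+(a+z))+((a+9)+5))+a)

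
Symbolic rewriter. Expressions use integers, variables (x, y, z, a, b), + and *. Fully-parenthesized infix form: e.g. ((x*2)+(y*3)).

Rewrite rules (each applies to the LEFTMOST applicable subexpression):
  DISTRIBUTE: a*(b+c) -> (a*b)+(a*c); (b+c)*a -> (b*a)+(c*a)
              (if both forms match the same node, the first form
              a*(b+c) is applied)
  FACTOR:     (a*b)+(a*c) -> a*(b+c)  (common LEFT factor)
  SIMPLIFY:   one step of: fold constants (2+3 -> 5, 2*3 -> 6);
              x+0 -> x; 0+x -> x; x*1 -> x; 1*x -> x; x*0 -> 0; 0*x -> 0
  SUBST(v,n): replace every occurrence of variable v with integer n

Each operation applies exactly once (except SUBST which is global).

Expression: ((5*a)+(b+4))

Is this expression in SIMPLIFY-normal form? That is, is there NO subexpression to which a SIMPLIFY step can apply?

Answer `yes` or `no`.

Answer: yes

Derivation:
Expression: ((5*a)+(b+4))
Scanning for simplifiable subexpressions (pre-order)...
  at root: ((5*a)+(b+4)) (not simplifiable)
  at L: (5*a) (not simplifiable)
  at R: (b+4) (not simplifiable)
Result: no simplifiable subexpression found -> normal form.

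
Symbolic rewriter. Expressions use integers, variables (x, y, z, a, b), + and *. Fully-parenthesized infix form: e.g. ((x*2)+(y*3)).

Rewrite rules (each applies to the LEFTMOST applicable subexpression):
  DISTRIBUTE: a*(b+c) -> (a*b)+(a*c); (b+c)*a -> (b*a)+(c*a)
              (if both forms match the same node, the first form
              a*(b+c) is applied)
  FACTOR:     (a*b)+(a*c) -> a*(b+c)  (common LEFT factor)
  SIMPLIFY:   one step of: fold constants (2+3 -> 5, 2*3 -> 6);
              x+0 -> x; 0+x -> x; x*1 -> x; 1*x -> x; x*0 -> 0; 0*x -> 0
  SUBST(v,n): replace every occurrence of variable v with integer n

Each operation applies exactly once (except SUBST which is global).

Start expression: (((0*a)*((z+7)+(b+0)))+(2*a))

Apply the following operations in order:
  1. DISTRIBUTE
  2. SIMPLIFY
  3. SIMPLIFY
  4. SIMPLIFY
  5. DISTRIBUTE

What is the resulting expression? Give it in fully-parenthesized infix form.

Answer: ((((0*a)*b)+((0*a)*0))+(2*a))

Derivation:
Start: (((0*a)*((z+7)+(b+0)))+(2*a))
Apply DISTRIBUTE at L (target: ((0*a)*((z+7)+(b+0)))): (((0*a)*((z+7)+(b+0)))+(2*a)) -> ((((0*a)*(z+7))+((0*a)*(b+0)))+(2*a))
Apply SIMPLIFY at LLL (target: (0*a)): ((((0*a)*(z+7))+((0*a)*(b+0)))+(2*a)) -> (((0*(z+7))+((0*a)*(b+0)))+(2*a))
Apply SIMPLIFY at LL (target: (0*(z+7))): (((0*(z+7))+((0*a)*(b+0)))+(2*a)) -> ((0+((0*a)*(b+0)))+(2*a))
Apply SIMPLIFY at L (target: (0+((0*a)*(b+0)))): ((0+((0*a)*(b+0)))+(2*a)) -> (((0*a)*(b+0))+(2*a))
Apply DISTRIBUTE at L (target: ((0*a)*(b+0))): (((0*a)*(b+0))+(2*a)) -> ((((0*a)*b)+((0*a)*0))+(2*a))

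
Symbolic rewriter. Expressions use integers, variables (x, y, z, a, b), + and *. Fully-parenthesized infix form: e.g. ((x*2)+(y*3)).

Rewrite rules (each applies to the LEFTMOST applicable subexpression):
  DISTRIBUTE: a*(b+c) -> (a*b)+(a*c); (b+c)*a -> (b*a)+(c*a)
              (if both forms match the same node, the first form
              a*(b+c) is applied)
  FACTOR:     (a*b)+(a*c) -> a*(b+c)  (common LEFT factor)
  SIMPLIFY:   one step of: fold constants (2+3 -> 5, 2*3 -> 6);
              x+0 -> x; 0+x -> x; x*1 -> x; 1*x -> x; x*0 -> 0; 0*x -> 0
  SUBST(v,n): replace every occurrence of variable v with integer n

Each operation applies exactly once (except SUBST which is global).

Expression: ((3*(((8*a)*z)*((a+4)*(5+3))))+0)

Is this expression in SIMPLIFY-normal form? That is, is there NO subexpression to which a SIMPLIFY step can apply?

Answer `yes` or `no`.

Answer: no

Derivation:
Expression: ((3*(((8*a)*z)*((a+4)*(5+3))))+0)
Scanning for simplifiable subexpressions (pre-order)...
  at root: ((3*(((8*a)*z)*((a+4)*(5+3))))+0) (SIMPLIFIABLE)
  at L: (3*(((8*a)*z)*((a+4)*(5+3)))) (not simplifiable)
  at LR: (((8*a)*z)*((a+4)*(5+3))) (not simplifiable)
  at LRL: ((8*a)*z) (not simplifiable)
  at LRLL: (8*a) (not simplifiable)
  at LRR: ((a+4)*(5+3)) (not simplifiable)
  at LRRL: (a+4) (not simplifiable)
  at LRRR: (5+3) (SIMPLIFIABLE)
Found simplifiable subexpr at path root: ((3*(((8*a)*z)*((a+4)*(5+3))))+0)
One SIMPLIFY step would give: (3*(((8*a)*z)*((a+4)*(5+3))))
-> NOT in normal form.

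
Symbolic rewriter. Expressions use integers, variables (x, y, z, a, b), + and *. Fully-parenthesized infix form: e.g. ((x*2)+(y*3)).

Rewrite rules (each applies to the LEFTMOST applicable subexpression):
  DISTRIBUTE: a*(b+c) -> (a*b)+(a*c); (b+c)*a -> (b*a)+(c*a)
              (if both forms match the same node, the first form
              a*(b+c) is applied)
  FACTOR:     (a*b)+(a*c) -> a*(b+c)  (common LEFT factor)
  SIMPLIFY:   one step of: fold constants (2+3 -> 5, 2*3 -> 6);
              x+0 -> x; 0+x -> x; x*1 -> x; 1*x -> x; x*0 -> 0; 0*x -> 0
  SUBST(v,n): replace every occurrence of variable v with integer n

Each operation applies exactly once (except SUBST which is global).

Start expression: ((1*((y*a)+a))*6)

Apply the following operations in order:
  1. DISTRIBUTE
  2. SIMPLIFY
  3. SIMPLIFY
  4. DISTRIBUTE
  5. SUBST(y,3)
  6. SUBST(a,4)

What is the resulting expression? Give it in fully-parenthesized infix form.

Start: ((1*((y*a)+a))*6)
Apply DISTRIBUTE at L (target: (1*((y*a)+a))): ((1*((y*a)+a))*6) -> (((1*(y*a))+(1*a))*6)
Apply SIMPLIFY at LL (target: (1*(y*a))): (((1*(y*a))+(1*a))*6) -> (((y*a)+(1*a))*6)
Apply SIMPLIFY at LR (target: (1*a)): (((y*a)+(1*a))*6) -> (((y*a)+a)*6)
Apply DISTRIBUTE at root (target: (((y*a)+a)*6)): (((y*a)+a)*6) -> (((y*a)*6)+(a*6))
Apply SUBST(y,3): (((y*a)*6)+(a*6)) -> (((3*a)*6)+(a*6))
Apply SUBST(a,4): (((3*a)*6)+(a*6)) -> (((3*4)*6)+(4*6))

Answer: (((3*4)*6)+(4*6))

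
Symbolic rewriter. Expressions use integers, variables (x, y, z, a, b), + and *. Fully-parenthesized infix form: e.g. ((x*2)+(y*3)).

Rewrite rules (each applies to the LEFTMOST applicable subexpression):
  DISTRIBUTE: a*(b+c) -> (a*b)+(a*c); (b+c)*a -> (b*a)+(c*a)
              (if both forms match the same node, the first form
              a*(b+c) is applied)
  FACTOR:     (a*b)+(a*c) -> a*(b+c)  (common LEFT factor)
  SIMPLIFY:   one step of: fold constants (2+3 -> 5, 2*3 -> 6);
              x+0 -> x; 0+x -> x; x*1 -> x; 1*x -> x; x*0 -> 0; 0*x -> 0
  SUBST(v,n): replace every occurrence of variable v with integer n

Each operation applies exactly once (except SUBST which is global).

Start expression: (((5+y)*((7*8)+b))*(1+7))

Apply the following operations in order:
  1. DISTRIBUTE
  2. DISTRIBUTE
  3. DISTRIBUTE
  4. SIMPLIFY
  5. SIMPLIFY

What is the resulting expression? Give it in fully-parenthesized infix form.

Start: (((5+y)*((7*8)+b))*(1+7))
Apply DISTRIBUTE at root (target: (((5+y)*((7*8)+b))*(1+7))): (((5+y)*((7*8)+b))*(1+7)) -> ((((5+y)*((7*8)+b))*1)+(((5+y)*((7*8)+b))*7))
Apply DISTRIBUTE at LL (target: ((5+y)*((7*8)+b))): ((((5+y)*((7*8)+b))*1)+(((5+y)*((7*8)+b))*7)) -> (((((5+y)*(7*8))+((5+y)*b))*1)+(((5+y)*((7*8)+b))*7))
Apply DISTRIBUTE at L (target: ((((5+y)*(7*8))+((5+y)*b))*1)): (((((5+y)*(7*8))+((5+y)*b))*1)+(((5+y)*((7*8)+b))*7)) -> (((((5+y)*(7*8))*1)+(((5+y)*b)*1))+(((5+y)*((7*8)+b))*7))
Apply SIMPLIFY at LL (target: (((5+y)*(7*8))*1)): (((((5+y)*(7*8))*1)+(((5+y)*b)*1))+(((5+y)*((7*8)+b))*7)) -> ((((5+y)*(7*8))+(((5+y)*b)*1))+(((5+y)*((7*8)+b))*7))
Apply SIMPLIFY at LLR (target: (7*8)): ((((5+y)*(7*8))+(((5+y)*b)*1))+(((5+y)*((7*8)+b))*7)) -> ((((5+y)*56)+(((5+y)*b)*1))+(((5+y)*((7*8)+b))*7))

Answer: ((((5+y)*56)+(((5+y)*b)*1))+(((5+y)*((7*8)+b))*7))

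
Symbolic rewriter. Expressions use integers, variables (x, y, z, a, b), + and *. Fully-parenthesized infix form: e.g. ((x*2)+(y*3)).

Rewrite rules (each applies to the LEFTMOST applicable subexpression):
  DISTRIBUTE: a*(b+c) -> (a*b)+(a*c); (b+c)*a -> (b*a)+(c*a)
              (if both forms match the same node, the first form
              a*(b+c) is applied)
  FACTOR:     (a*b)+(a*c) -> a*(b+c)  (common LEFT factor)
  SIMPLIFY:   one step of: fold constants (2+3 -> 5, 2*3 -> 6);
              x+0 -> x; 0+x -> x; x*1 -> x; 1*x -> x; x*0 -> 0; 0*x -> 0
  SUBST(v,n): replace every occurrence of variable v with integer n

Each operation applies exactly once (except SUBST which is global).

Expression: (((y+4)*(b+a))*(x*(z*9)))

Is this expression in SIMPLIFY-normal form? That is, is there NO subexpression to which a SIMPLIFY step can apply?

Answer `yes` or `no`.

Answer: yes

Derivation:
Expression: (((y+4)*(b+a))*(x*(z*9)))
Scanning for simplifiable subexpressions (pre-order)...
  at root: (((y+4)*(b+a))*(x*(z*9))) (not simplifiable)
  at L: ((y+4)*(b+a)) (not simplifiable)
  at LL: (y+4) (not simplifiable)
  at LR: (b+a) (not simplifiable)
  at R: (x*(z*9)) (not simplifiable)
  at RR: (z*9) (not simplifiable)
Result: no simplifiable subexpression found -> normal form.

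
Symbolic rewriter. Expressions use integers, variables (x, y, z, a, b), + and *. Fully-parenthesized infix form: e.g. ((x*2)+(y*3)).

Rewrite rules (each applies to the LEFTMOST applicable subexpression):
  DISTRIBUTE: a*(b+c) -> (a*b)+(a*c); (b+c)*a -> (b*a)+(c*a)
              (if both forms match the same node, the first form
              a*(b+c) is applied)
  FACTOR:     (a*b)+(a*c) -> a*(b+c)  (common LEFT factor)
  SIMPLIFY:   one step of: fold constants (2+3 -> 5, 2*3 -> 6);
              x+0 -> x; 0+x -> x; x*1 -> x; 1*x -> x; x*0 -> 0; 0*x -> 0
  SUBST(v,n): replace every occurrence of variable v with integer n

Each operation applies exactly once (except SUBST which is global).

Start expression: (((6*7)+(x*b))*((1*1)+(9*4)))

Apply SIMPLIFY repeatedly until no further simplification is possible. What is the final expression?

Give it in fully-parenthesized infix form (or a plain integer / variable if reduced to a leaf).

Answer: ((42+(x*b))*37)

Derivation:
Start: (((6*7)+(x*b))*((1*1)+(9*4)))
Step 1: at LL: (6*7) -> 42; overall: (((6*7)+(x*b))*((1*1)+(9*4))) -> ((42+(x*b))*((1*1)+(9*4)))
Step 2: at RL: (1*1) -> 1; overall: ((42+(x*b))*((1*1)+(9*4))) -> ((42+(x*b))*(1+(9*4)))
Step 3: at RR: (9*4) -> 36; overall: ((42+(x*b))*(1+(9*4))) -> ((42+(x*b))*(1+36))
Step 4: at R: (1+36) -> 37; overall: ((42+(x*b))*(1+36)) -> ((42+(x*b))*37)
Fixed point: ((42+(x*b))*37)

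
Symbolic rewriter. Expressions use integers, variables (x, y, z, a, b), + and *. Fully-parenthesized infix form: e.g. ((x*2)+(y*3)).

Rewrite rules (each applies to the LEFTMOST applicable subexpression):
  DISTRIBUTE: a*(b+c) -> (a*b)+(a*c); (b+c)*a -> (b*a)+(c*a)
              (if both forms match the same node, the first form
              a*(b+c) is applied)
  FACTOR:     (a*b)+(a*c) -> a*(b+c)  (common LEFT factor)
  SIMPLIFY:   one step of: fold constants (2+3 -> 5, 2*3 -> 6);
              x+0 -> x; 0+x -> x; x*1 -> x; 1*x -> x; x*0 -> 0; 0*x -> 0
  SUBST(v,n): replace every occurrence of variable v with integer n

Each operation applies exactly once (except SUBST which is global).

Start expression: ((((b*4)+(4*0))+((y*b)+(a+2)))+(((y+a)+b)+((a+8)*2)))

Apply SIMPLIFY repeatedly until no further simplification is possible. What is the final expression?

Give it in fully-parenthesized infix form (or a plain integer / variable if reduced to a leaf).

Start: ((((b*4)+(4*0))+((y*b)+(a+2)))+(((y+a)+b)+((a+8)*2)))
Step 1: at LLR: (4*0) -> 0; overall: ((((b*4)+(4*0))+((y*b)+(a+2)))+(((y+a)+b)+((a+8)*2))) -> ((((b*4)+0)+((y*b)+(a+2)))+(((y+a)+b)+((a+8)*2)))
Step 2: at LL: ((b*4)+0) -> (b*4); overall: ((((b*4)+0)+((y*b)+(a+2)))+(((y+a)+b)+((a+8)*2))) -> (((b*4)+((y*b)+(a+2)))+(((y+a)+b)+((a+8)*2)))
Fixed point: (((b*4)+((y*b)+(a+2)))+(((y+a)+b)+((a+8)*2)))

Answer: (((b*4)+((y*b)+(a+2)))+(((y+a)+b)+((a+8)*2)))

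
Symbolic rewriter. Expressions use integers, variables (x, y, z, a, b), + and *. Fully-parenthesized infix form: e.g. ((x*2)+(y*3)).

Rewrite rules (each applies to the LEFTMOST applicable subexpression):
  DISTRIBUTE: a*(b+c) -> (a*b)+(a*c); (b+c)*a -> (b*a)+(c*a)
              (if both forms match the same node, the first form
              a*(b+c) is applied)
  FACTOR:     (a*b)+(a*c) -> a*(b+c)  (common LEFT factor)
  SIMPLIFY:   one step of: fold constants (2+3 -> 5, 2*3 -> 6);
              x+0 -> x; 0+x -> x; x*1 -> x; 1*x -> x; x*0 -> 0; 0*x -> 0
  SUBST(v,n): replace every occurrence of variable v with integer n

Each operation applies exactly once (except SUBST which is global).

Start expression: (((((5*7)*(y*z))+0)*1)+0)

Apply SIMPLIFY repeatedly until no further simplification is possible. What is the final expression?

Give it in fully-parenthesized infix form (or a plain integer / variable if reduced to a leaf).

Start: (((((5*7)*(y*z))+0)*1)+0)
Step 1: at root: (((((5*7)*(y*z))+0)*1)+0) -> ((((5*7)*(y*z))+0)*1); overall: (((((5*7)*(y*z))+0)*1)+0) -> ((((5*7)*(y*z))+0)*1)
Step 2: at root: ((((5*7)*(y*z))+0)*1) -> (((5*7)*(y*z))+0); overall: ((((5*7)*(y*z))+0)*1) -> (((5*7)*(y*z))+0)
Step 3: at root: (((5*7)*(y*z))+0) -> ((5*7)*(y*z)); overall: (((5*7)*(y*z))+0) -> ((5*7)*(y*z))
Step 4: at L: (5*7) -> 35; overall: ((5*7)*(y*z)) -> (35*(y*z))
Fixed point: (35*(y*z))

Answer: (35*(y*z))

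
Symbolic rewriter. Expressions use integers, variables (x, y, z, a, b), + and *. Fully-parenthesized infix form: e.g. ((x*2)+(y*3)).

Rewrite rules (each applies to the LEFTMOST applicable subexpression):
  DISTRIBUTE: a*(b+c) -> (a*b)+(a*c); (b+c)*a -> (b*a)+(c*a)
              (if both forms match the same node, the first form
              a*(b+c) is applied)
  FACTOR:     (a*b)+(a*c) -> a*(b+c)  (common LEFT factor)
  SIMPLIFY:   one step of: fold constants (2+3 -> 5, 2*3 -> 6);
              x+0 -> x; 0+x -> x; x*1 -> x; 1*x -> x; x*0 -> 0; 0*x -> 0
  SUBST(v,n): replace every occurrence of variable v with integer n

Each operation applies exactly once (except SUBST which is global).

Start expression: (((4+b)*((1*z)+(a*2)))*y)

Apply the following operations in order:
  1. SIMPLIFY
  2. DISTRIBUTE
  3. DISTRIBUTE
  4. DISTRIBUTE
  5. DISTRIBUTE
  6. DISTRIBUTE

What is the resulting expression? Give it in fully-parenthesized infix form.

Start: (((4+b)*((1*z)+(a*2)))*y)
Apply SIMPLIFY at LRL (target: (1*z)): (((4+b)*((1*z)+(a*2)))*y) -> (((4+b)*(z+(a*2)))*y)
Apply DISTRIBUTE at L (target: ((4+b)*(z+(a*2)))): (((4+b)*(z+(a*2)))*y) -> ((((4+b)*z)+((4+b)*(a*2)))*y)
Apply DISTRIBUTE at root (target: ((((4+b)*z)+((4+b)*(a*2)))*y)): ((((4+b)*z)+((4+b)*(a*2)))*y) -> ((((4+b)*z)*y)+(((4+b)*(a*2))*y))
Apply DISTRIBUTE at LL (target: ((4+b)*z)): ((((4+b)*z)*y)+(((4+b)*(a*2))*y)) -> ((((4*z)+(b*z))*y)+(((4+b)*(a*2))*y))
Apply DISTRIBUTE at L (target: (((4*z)+(b*z))*y)): ((((4*z)+(b*z))*y)+(((4+b)*(a*2))*y)) -> ((((4*z)*y)+((b*z)*y))+(((4+b)*(a*2))*y))
Apply DISTRIBUTE at RL (target: ((4+b)*(a*2))): ((((4*z)*y)+((b*z)*y))+(((4+b)*(a*2))*y)) -> ((((4*z)*y)+((b*z)*y))+(((4*(a*2))+(b*(a*2)))*y))

Answer: ((((4*z)*y)+((b*z)*y))+(((4*(a*2))+(b*(a*2)))*y))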